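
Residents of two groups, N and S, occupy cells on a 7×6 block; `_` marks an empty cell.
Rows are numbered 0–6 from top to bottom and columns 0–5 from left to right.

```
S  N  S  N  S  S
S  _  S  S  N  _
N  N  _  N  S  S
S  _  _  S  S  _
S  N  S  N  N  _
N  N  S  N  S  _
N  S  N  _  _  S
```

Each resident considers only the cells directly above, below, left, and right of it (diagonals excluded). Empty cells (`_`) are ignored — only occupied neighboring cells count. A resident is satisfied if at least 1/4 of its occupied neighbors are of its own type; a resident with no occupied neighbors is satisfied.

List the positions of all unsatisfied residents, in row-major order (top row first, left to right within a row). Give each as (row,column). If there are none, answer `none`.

(0,0)S 1/2 ok
(0,1)N 0/2 unhappy
(0,2)S 1/3 ok
(0,3)N 0/3 unhappy
(0,4)S 1/3 ok
(0,5)S 1/1 ok
(1,0)S 1/2 ok
(1,2)S 2/2 ok
(1,3)S 1/4 ok
(1,4)N 0/3 unhappy
(2,0)N 1/3 ok
(2,1)N 1/1 ok
(2,3)N 0/3 unhappy
(2,4)S 2/4 ok
(2,5)S 1/1 ok
(3,0)S 1/2 ok
(3,3)S 1/3 ok
(3,4)S 2/3 ok
(4,0)S 1/3 ok
(4,1)N 1/3 ok
(4,2)S 1/3 ok
(4,3)N 2/4 ok
(4,4)N 1/3 ok
(5,0)N 2/3 ok
(5,1)N 2/4 ok
(5,2)S 1/4 ok
(5,3)N 1/3 ok
(5,4)S 0/2 unhappy
(6,0)N 1/2 ok
(6,1)S 0/3 unhappy
(6,2)N 0/2 unhappy
(6,5)S 0/0 ok

(0,1), (0,3), (1,4), (2,3), (5,4), (6,1), (6,2)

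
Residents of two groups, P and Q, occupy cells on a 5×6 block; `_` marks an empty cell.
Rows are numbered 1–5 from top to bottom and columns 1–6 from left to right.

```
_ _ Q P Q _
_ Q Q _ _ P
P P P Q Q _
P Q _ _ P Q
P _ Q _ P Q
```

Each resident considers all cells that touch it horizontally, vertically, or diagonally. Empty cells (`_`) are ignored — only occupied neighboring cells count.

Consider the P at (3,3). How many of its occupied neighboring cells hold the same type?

Occupied neighbors of (3,3): (2,2)=Q, (2,3)=Q, (3,2)=P, (3,4)=Q, (4,2)=Q.
Same type (P): 1 of 5.

1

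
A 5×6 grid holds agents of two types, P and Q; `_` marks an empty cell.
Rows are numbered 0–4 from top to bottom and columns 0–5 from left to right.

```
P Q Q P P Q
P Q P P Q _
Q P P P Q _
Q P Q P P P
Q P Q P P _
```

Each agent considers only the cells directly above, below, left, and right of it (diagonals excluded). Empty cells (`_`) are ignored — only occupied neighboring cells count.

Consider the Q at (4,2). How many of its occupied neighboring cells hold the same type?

1

Occupied neighbors of (4,2): (3,2)=Q, (4,1)=P, (4,3)=P.
Same type (Q): 1 of 3.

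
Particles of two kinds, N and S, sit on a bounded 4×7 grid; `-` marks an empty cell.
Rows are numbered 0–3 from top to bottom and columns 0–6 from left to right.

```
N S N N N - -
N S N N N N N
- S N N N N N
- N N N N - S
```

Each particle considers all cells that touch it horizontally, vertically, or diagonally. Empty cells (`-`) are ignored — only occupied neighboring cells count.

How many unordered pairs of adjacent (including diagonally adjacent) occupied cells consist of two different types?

16

Scan each occupied cell's neighbors to the right and below (and the two forward diagonals) so each pair is counted once.
From row 0: 6 unlike of 18 pairs (running 6/18).
From row 1: 5 unlike of 23 pairs (running 11/41).
From row 2: 5 unlike of 18 pairs (running 16/59).
From row 3: 0 unlike of 3 pairs (running 16/62).
Total adjacent occupied pairs: 62; unlike-type pairs: 16.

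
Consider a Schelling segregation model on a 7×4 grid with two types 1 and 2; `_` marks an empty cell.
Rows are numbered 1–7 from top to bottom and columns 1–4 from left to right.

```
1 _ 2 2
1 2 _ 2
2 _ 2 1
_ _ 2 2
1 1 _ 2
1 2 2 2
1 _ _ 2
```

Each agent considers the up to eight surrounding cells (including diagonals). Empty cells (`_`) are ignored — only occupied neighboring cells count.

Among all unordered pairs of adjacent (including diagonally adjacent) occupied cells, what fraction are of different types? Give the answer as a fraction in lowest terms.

13/36

Scan each occupied cell's neighbors to the right and below (and the two forward diagonals) so each pair is counted once.
Row 1: 1(1,1)–1(2,1)= 1(1,1)–2(2,2)≠ 2(1,3)–2(1,4)= 2(1,3)–2(2,4)= 2(1,3)–2(2,2)= 2(1,4)–2(2,4)=  → 1/6 unlike.
Row 2: 1(2,1)–2(2,2)≠ 1(2,1)–2(3,1)≠ 2(2,2)–2(3,3)= 2(2,2)–2(3,1)= 2(2,4)–1(3,4)≠ 2(2,4)–2(3,3)=  → 3/6 unlike.
Row 3: 2(3,3)–1(3,4)≠ 2(3,3)–2(4,3)= 2(3,3)–2(4,4)= 1(3,4)–2(4,4)≠ 1(3,4)–2(4,3)≠  → 3/5 unlike.
Row 4: 2(4,3)–2(4,4)= 2(4,3)–2(5,4)= 2(4,3)–1(5,2)≠ 2(4,4)–2(5,4)=  → 1/4 unlike.
Row 5: 1(5,1)–1(5,2)= 1(5,1)–1(6,1)= 1(5,1)–2(6,2)≠ 1(5,2)–2(6,2)≠ 1(5,2)–2(6,3)≠ 1(5,2)–1(6,1)= 2(5,4)–2(6,4)= 2(5,4)–2(6,3)=  → 3/8 unlike.
Row 6: 1(6,1)–2(6,2)≠ 1(6,1)–1(7,1)= 2(6,2)–2(6,3)= 2(6,2)–1(7,1)≠ 2(6,3)–2(6,4)= 2(6,3)–2(7,4)= 2(6,4)–2(7,4)=  → 2/7 unlike.
Total adjacent occupied pairs: 36; unlike-type pairs: 13.
13/36 is already in lowest terms.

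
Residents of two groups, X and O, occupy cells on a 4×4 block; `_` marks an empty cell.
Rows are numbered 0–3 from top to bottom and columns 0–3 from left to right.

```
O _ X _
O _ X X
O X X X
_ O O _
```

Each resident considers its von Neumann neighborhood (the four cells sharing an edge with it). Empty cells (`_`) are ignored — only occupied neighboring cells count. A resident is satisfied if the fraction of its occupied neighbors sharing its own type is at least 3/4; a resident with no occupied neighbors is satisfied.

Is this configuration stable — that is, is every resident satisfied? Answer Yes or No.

(0,0)O 1/1 ok
(0,2)X 1/1 ok
(1,0)O 2/2 ok
(1,2)X 3/3 ok
(1,3)X 2/2 ok
(2,0)O 1/2 unhappy
(2,1)X 1/3 unhappy
(2,2)X 3/4 ok
(2,3)X 2/2 ok
(3,1)O 1/2 unhappy
(3,2)O 1/2 unhappy
For instance (2,0) has only 1/2 same-type neighbors, below 3/4.

No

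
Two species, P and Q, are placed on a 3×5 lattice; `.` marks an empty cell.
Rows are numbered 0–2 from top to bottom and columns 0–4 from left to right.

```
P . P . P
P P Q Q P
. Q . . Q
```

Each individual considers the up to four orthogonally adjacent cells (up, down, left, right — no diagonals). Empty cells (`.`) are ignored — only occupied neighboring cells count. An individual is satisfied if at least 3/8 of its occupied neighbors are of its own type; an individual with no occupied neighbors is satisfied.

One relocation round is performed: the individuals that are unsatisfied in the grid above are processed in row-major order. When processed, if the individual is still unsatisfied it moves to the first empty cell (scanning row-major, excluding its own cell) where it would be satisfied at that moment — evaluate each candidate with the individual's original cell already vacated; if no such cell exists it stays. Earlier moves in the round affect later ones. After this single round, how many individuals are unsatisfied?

Initially unsatisfied (in order): (0,2), (1,1), (1,2), (1,4), (2,1), (2,4).
  (0,2) → (0,1).
  (1,1): now satisfied by earlier moves; stays.
  (1,2): now satisfied by earlier moves; stays.
  (1,4) → (0,2).
  (2,1) → (1,4).
  (2,4): now satisfied by earlier moves; stays.
Resulting grid:
P P P . P
P P Q Q Q
. . . . Q
Unsatisfied now: (0,4), (1,2).

2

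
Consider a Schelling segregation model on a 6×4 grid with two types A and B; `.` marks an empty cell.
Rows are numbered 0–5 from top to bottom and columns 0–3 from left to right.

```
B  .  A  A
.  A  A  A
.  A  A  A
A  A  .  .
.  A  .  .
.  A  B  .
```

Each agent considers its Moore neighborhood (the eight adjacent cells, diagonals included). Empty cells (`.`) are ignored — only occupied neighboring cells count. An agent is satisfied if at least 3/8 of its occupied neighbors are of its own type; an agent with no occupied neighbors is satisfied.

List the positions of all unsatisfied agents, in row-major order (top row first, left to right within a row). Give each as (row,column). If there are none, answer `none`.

(0,0), (5,2)

Row 0: (0,0)B 0/1 ✗ · (0,2)A 4/4 ✓ · (0,3)A 3/3 ✓
Row 1: (1,1)A 4/5 ✓ · (1,2)A 7/7 ✓ · (1,3)A 5/5 ✓
Row 2: (2,1)A 5/5 ✓ · (2,2)A 6/6 ✓ · (2,3)A 3/3 ✓
Row 3: (3,0)A 3/3 ✓ · (3,1)A 4/4 ✓
Row 4: (4,1)A 3/4 ✓
Row 5: (5,1)A 1/2 ✓ · (5,2)B 0/2 ✗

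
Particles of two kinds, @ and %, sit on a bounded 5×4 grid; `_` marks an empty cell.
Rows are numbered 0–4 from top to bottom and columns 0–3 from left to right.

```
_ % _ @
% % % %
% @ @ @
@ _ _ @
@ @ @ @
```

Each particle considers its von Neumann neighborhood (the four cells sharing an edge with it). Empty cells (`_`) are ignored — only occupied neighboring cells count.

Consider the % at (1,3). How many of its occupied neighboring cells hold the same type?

Occupied neighbors of (1,3): (0,3)=@, (2,3)=@, (1,2)=%.
Same type (%): 1 of 3.

1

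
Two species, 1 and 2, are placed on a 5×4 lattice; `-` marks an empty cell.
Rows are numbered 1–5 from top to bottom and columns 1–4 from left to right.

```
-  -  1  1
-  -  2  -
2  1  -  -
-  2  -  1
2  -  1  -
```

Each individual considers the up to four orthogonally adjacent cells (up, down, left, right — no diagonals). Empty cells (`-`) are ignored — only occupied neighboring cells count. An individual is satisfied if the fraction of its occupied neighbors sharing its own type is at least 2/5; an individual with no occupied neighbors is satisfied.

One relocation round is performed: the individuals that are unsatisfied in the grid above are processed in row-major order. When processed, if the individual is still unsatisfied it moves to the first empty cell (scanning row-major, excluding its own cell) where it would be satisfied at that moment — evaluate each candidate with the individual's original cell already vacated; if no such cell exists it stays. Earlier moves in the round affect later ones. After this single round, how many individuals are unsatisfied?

Initially unsatisfied (in order): (2,3), (3,1), (3,2), (4,2).
  (2,3) → (1,1).
  (3,1) → (1,2).
  (3,2) → (2,3).
  (4,2): now satisfied by earlier moves; stays.
Resulting grid:
2 2 1 1
- - 1 -
- - - -
- 2 - 1
2 - 1 -
All satisfied now.

0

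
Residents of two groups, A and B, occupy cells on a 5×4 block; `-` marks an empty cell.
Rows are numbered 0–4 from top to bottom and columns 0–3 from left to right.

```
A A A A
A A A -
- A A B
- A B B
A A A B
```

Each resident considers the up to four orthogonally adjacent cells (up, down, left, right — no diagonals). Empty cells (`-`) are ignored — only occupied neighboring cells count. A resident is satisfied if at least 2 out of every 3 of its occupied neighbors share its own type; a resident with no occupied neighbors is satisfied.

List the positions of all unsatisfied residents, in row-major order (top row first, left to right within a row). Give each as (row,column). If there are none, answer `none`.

Row 0: (0,0)A 2/2 satisfied · (0,1)A 3/3 satisfied · (0,2)A 3/3 satisfied · (0,3)A 1/1 satisfied
Row 1: (1,0)A 2/2 satisfied · (1,1)A 4/4 satisfied · (1,2)A 3/3 satisfied
Row 2: (2,1)A 3/3 satisfied · (2,2)A 2/4 not · (2,3)B 1/2 not
Row 3: (3,1)A 2/3 satisfied · (3,2)B 1/4 not · (3,3)B 3/3 satisfied
Row 4: (4,0)A 1/1 satisfied · (4,1)A 3/3 satisfied · (4,2)A 1/3 not · (4,3)B 1/2 not

(2,2), (2,3), (3,2), (4,2), (4,3)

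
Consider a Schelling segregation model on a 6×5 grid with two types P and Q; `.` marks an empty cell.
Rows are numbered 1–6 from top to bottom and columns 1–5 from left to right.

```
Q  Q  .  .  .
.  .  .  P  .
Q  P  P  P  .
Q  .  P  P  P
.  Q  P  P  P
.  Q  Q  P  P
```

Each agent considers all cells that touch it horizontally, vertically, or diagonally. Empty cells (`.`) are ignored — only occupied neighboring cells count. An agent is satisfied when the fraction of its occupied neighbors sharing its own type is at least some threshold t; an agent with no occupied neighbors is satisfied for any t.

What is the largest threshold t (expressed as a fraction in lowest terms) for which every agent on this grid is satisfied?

2/5

Row 1: (1,1)Q 1/1 · (1,2)Q 1/1
Row 2: (2,4)P 2/2
Row 3: (3,1)Q 1/2 · (3,2)P 2/4 · (3,3)P 5/5 · (3,4)P 5/5
Row 4: (4,1)Q 2/3 · (4,3)P 6/7 · (4,4)P 7/7 · (4,5)P 4/4
Row 5: (5,2)Q 3/5 · (5,3)P 4/7 · (5,4)P 7/8 · (5,5)P 5/5
Row 6: (6,2)Q 2/3 · (6,3)Q 2/5 · (6,4)P 4/5 · (6,5)P 3/3
The smallest same-type fraction is 2/5 at (6,3), which reduces to 2/5. Any threshold above that leaves this agent unsatisfied.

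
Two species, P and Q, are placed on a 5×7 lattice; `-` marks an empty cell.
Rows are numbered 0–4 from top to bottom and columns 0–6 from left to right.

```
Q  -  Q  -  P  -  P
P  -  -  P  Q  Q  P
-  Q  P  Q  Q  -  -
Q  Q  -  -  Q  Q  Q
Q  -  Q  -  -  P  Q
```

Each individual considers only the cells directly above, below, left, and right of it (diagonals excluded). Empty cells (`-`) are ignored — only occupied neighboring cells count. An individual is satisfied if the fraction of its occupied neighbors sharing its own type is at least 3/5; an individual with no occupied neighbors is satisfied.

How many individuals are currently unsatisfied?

(0,0)Q 0/1 not
(0,2)Q 0/0 satisfied
(0,4)P 0/1 not
(0,6)P 1/1 satisfied
(1,0)P 0/1 not
(1,3)P 0/2 not
(1,4)Q 2/4 not
(1,5)Q 1/2 not
(1,6)P 1/2 not
(2,1)Q 1/2 not
(2,2)P 0/2 not
(2,3)Q 1/3 not
(2,4)Q 3/3 satisfied
(3,0)Q 2/2 satisfied
(3,1)Q 2/2 satisfied
(3,4)Q 2/2 satisfied
(3,5)Q 2/3 satisfied
(3,6)Q 2/2 satisfied
(4,0)Q 1/1 satisfied
(4,2)Q 0/0 satisfied
(4,5)P 0/2 not
(4,6)Q 1/2 not
Unsatisfied: (0,0), (0,4), (1,0), (1,3), (1,4), (1,5), (1,6), (2,1), (2,2), (2,3), (4,5), (4,6) — 12 in total.

12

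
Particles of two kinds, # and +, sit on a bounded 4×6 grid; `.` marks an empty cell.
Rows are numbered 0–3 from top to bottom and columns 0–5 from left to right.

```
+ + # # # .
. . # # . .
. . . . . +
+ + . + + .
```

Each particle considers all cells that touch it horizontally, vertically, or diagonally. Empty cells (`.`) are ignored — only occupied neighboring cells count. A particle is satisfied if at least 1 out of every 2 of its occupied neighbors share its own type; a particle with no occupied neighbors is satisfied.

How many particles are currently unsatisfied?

1

(0,0)+ 1/1 satisfied
(0,1)+ 1/3 not
(0,2)# 3/4 satisfied
(0,3)# 4/4 satisfied
(0,4)# 2/2 satisfied
(1,2)# 3/4 satisfied
(1,3)# 4/4 satisfied
(2,5)+ 1/1 satisfied
(3,0)+ 1/1 satisfied
(3,1)+ 1/1 satisfied
(3,3)+ 1/1 satisfied
(3,4)+ 2/2 satisfied
Unsatisfied: (0,1) — 1 in total.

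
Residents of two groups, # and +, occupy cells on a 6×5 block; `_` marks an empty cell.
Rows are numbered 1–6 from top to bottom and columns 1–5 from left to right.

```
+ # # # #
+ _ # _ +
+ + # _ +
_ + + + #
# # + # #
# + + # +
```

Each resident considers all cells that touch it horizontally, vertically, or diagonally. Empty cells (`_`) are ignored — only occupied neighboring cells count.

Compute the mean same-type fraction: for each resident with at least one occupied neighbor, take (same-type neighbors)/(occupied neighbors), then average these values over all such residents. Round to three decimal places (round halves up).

Row 1: (1,1)+ 1/2 · (1,2)# 2/4 · (1,3)# 3/3 · (1,4)# 3/4 · (1,5)# 1/2
Row 2: (2,1)+ 3/4 · (2,3)# 4/5 · (2,5)+ 1/3
Row 3: (3,1)+ 3/3 · (3,2)+ 4/6 · (3,3)# 1/5 · (3,5)+ 2/3
Row 4: (4,2)+ 4/7 · (4,3)+ 4/7 · (4,4)+ 3/7 · (4,5)# 2/4
Row 5: (5,1)# 2/4 · (5,2)# 2/7 · (5,3)+ 5/8 · (5,4)# 3/8 · (5,5)# 3/5
Row 6: (6,1)# 2/3 · (6,2)+ 2/5 · (6,3)+ 2/5 · (6,4)# 2/5 · (6,5)+ 0/3
Sum over 26 residents: 1/2 + 2/4 + 3/3 + 3/4 + 1/2 + 3/4 + 4/5 + 1/3 + 3/3 + 4/6 + 1/5 + 2/3 + 4/7 + 4/7 + 3/7 + 2/4 + 2/4 + 2/7 + 5/8 + 3/8 + 3/5 + 2/3 + 2/5 + 2/5 + 2/5 + 0/3 = 1469/105; mean = 1469/105 ÷ 26 = 113/210 = 0.538095… → 0.538.

0.538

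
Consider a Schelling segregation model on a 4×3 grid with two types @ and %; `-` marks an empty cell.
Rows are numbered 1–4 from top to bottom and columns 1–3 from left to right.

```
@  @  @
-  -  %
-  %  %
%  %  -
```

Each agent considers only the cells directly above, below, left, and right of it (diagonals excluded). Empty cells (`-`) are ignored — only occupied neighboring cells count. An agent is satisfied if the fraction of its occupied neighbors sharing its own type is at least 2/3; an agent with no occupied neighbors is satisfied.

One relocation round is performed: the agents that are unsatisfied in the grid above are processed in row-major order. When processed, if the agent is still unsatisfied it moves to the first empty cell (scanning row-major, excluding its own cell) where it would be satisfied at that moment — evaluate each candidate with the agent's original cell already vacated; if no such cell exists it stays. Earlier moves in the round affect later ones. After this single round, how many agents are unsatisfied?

Initially unsatisfied (in order): (1,3), (2,3).
  (1,3) → (2,1).
  (2,3): now satisfied by earlier moves; stays.
Resulting grid:
@ @ -
@ - %
- % %
% % -
All satisfied now.

0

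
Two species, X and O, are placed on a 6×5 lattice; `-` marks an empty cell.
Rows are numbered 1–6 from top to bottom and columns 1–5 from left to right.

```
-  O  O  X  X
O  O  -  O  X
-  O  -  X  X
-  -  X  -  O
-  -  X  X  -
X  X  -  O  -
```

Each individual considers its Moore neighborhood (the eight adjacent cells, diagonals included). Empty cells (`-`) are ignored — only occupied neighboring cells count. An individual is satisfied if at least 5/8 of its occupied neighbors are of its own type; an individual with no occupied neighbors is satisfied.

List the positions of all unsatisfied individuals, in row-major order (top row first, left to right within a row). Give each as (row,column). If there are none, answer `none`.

(1,4), (2,4), (3,4), (3,5), (4,5), (5,4), (6,4)

(1,2)O 3/3 ✓
(1,3)O 3/4 ✓
(1,4)X 2/4 ✗
(1,5)X 2/3 ✓
(2,1)O 3/3 ✓
(2,2)O 4/4 ✓
(2,4)O 1/6 ✗
(2,5)X 4/5 ✓
(3,2)O 2/3 ✓
(3,4)X 3/5 ✗
(3,5)X 2/4 ✗
(4,3)X 3/4 ✓
(4,5)O 0/3 ✗
(5,3)X 3/4 ✓
(5,4)X 2/4 ✗
(6,1)X 1/1 ✓
(6,2)X 2/2 ✓
(6,4)O 0/2 ✗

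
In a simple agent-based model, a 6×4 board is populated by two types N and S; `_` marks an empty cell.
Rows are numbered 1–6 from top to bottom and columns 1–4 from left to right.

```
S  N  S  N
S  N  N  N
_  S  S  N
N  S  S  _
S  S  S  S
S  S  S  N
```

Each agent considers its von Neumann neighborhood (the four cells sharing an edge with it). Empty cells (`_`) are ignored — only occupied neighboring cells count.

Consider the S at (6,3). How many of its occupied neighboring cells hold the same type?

Occupied neighbors of (6,3): (5,3)=S, (6,2)=S, (6,4)=N.
Same type (S): 2 of 3.

2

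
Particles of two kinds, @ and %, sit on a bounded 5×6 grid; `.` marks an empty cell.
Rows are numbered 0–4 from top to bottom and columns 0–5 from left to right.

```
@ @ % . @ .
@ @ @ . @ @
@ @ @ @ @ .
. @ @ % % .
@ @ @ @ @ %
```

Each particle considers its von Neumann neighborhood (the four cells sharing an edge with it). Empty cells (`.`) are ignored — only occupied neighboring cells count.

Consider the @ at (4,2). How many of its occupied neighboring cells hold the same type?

Occupied neighbors of (4,2): (3,2)=@, (4,1)=@, (4,3)=@.
Same type (@): 3 of 3.

3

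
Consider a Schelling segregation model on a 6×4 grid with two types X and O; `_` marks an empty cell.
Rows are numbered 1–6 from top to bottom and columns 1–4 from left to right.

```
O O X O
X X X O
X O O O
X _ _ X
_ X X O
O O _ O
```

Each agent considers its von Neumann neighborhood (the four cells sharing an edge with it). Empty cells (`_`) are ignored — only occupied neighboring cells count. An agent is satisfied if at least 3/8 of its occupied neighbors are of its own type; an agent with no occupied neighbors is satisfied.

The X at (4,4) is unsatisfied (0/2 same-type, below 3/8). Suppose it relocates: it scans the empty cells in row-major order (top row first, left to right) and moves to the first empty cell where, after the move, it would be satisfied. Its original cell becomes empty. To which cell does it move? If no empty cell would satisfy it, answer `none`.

(4,2)

Vacating (4,4). Empty cells in order:
  (4,2): 2/3 same-type → satisfied — stop here.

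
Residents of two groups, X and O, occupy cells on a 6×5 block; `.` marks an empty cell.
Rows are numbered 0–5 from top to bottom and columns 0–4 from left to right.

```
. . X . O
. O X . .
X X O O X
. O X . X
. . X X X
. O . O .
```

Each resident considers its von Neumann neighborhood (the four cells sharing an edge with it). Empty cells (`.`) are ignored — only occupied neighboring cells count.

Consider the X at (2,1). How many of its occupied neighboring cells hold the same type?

1

Occupied neighbors of (2,1): (1,1)=O, (3,1)=O, (2,0)=X, (2,2)=O.
Same type (X): 1 of 4.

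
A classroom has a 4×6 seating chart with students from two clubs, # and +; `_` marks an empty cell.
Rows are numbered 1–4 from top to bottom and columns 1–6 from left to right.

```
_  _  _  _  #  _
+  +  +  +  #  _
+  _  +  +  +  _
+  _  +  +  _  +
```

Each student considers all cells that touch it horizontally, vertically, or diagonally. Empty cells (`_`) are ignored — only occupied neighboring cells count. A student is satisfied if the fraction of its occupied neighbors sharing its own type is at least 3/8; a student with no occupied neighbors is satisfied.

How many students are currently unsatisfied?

(1,5)# 1/2 satisfied
(2,1)+ 2/2 satisfied
(2,2)+ 4/4 satisfied
(2,3)+ 4/4 satisfied
(2,4)+ 4/6 satisfied
(2,5)# 1/4 not
(3,1)+ 3/3 satisfied
(3,3)+ 6/6 satisfied
(3,4)+ 6/7 satisfied
(3,5)+ 4/5 satisfied
(4,1)+ 1/1 satisfied
(4,3)+ 3/3 satisfied
(4,4)+ 4/4 satisfied
(4,6)+ 1/1 satisfied
Unsatisfied: (2,5) — 1 in total.

1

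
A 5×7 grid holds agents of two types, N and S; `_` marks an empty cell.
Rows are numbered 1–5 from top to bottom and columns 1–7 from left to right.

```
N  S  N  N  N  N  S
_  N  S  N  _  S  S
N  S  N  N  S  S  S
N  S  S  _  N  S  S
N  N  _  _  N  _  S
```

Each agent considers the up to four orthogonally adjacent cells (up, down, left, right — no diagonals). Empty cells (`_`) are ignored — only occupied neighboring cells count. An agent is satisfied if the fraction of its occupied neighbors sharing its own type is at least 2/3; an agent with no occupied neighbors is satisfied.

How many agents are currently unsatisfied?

Row 1: (1,1)N 0/1 unhappy · (1,2)S 0/3 unhappy · (1,3)N 1/3 unhappy · (1,4)N 3/3 ok · (1,5)N 2/2 ok · (1,6)N 1/3 unhappy · (1,7)S 1/2 unhappy
Row 2: (2,2)N 0/3 unhappy · (2,3)S 0/4 unhappy · (2,4)N 2/3 ok · (2,6)S 2/3 ok · (2,7)S 3/3 ok
Row 3: (3,1)N 1/2 unhappy · (3,2)S 1/4 unhappy · (3,3)N 1/4 unhappy · (3,4)N 2/3 ok · (3,5)S 1/3 unhappy · (3,6)S 4/4 ok · (3,7)S 3/3 ok
Row 4: (4,1)N 2/3 ok · (4,2)S 2/4 unhappy · (4,3)S 1/2 unhappy · (4,5)N 1/3 unhappy · (4,6)S 2/3 ok · (4,7)S 3/3 ok
Row 5: (5,1)N 2/2 ok · (5,2)N 1/2 unhappy · (5,5)N 1/1 ok · (5,7)S 1/1 ok
Unsatisfied: (1,1), (1,2), (1,3), (1,6), (1,7), (2,2), (2,3), (3,1), (3,2), (3,3), (3,5), (4,2), (4,3), (4,5), (5,2) — 15 in total.

15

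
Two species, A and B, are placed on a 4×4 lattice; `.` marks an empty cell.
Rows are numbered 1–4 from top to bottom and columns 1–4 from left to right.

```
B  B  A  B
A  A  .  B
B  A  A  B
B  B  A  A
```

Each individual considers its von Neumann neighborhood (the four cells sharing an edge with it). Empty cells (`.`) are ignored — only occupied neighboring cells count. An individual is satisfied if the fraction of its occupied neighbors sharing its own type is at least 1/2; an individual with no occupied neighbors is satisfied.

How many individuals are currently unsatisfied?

6

(1,1)B 1/2 ✓
(1,2)B 1/3 ✗
(1,3)A 0/2 ✗
(1,4)B 1/2 ✓
(2,1)A 1/3 ✗
(2,2)A 2/3 ✓
(2,4)B 2/2 ✓
(3,1)B 1/3 ✗
(3,2)A 2/4 ✓
(3,3)A 2/3 ✓
(3,4)B 1/3 ✗
(4,1)B 2/2 ✓
(4,2)B 1/3 ✗
(4,3)A 2/3 ✓
(4,4)A 1/2 ✓
Unsatisfied: (1,2), (1,3), (2,1), (3,1), (3,4), (4,2) — 6 in total.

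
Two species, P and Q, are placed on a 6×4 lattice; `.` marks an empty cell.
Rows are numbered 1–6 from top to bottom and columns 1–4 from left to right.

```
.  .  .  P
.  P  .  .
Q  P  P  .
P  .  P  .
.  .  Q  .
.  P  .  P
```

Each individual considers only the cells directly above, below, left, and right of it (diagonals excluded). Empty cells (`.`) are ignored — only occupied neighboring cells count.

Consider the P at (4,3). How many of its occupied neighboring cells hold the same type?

1

Occupied neighbors of (4,3): (3,3)=P, (5,3)=Q.
Same type (P): 1 of 2.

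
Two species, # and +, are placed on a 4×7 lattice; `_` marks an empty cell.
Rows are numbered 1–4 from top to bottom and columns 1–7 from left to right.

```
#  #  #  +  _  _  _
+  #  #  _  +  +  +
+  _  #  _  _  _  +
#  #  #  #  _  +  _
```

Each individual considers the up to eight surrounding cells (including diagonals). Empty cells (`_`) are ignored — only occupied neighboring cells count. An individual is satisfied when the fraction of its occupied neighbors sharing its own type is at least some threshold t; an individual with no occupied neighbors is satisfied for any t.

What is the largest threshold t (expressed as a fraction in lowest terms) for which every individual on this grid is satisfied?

1/4

Row 1: (1,1)# 2/3 · (1,2)# 4/5 · (1,3)# 3/4 · (1,4)+ 1/3
Row 2: (2,1)+ 1/4 · (2,2)# 5/7 · (2,3)# 4/5 · (2,5)+ 2/2 · (2,6)+ 3/3 · (2,7)+ 2/2
Row 3: (3,1)+ 1/4 · (3,3)# 5/5 · (3,7)+ 3/3
Row 4: (4,1)# 1/2 · (4,2)# 3/4 · (4,3)# 3/3 · (4,4)# 2/2 · (4,6)+ 1/1
The smallest same-type fraction is 1/4 at (2,1), which reduces to 1/4. Any threshold above that leaves this individual unsatisfied.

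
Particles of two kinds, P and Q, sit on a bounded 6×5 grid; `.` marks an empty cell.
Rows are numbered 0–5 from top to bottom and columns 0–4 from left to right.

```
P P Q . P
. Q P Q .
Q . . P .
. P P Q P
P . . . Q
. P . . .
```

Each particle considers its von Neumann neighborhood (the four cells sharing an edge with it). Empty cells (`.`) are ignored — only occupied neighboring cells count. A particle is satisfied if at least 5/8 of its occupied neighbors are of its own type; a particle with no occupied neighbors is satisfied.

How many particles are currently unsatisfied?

10

(0,0)P 1/1 ✓
(0,1)P 1/3 ✗
(0,2)Q 0/2 ✗
(0,4)P 0/0 ✓
(1,1)Q 0/2 ✗
(1,2)P 0/3 ✗
(1,3)Q 0/2 ✗
(2,0)Q 0/0 ✓
(2,3)P 0/2 ✗
(3,1)P 1/1 ✓
(3,2)P 1/2 ✗
(3,3)Q 0/3 ✗
(3,4)P 0/2 ✗
(4,0)P 0/0 ✓
(4,4)Q 0/1 ✗
(5,1)P 0/0 ✓
Unsatisfied: (0,1), (0,2), (1,1), (1,2), (1,3), (2,3), (3,2), (3,3), (3,4), (4,4) — 10 in total.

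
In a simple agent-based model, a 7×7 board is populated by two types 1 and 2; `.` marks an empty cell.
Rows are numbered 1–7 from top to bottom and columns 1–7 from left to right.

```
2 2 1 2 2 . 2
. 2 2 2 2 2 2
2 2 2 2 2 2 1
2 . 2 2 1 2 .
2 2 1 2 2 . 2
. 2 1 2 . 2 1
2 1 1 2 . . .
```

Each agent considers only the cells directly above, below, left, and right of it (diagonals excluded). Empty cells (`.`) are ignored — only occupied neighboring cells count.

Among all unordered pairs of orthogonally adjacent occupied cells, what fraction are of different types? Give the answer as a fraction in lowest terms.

Scan each occupied cell's neighbors to the right and below so each pair is counted once.
Row 1: 2(1,1)–2(1,2)= 2(1,2)–1(1,3)≠ 2(1,2)–2(2,2)= 1(1,3)–2(1,4)≠ 1(1,3)–2(2,3)≠ 2(1,4)–2(1,5)= 2(1,4)–2(2,4)= 2(1,5)–2(2,5)= 2(1,7)–2(2,7)=  → 3/9 unlike.
Row 2: 2(2,2)–2(2,3)= 2(2,2)–2(3,2)= 2(2,3)–2(2,4)= 2(2,3)–2(3,3)= 2(2,4)–2(2,5)= 2(2,4)–2(3,4)= 2(2,5)–2(2,6)= 2(2,5)–2(3,5)= 2(2,6)–2(2,7)= 2(2,6)–2(3,6)= 2(2,7)–1(3,7)≠  → 1/11 unlike.
Row 3: 2(3,1)–2(3,2)= 2(3,1)–2(4,1)= 2(3,2)–2(3,3)= 2(3,3)–2(3,4)= 2(3,3)–2(4,3)= 2(3,4)–2(3,5)= 2(3,4)–2(4,4)= 2(3,5)–2(3,6)= 2(3,5)–1(4,5)≠ 2(3,6)–1(3,7)≠ 2(3,6)–2(4,6)=  → 2/11 unlike.
Row 4: 2(4,1)–2(5,1)= 2(4,3)–2(4,4)= 2(4,3)–1(5,3)≠ 2(4,4)–1(4,5)≠ 2(4,4)–2(5,4)= 1(4,5)–2(4,6)≠ 1(4,5)–2(5,5)≠  → 4/7 unlike.
Row 5: 2(5,1)–2(5,2)= 2(5,2)–1(5,3)≠ 2(5,2)–2(6,2)= 1(5,3)–2(5,4)≠ 1(5,3)–1(6,3)= 2(5,4)–2(5,5)= 2(5,4)–2(6,4)= 2(5,7)–1(6,7)≠  → 3/8 unlike.
Row 6: 2(6,2)–1(6,3)≠ 2(6,2)–1(7,2)≠ 1(6,3)–2(6,4)≠ 1(6,3)–1(7,3)= 2(6,4)–2(7,4)= 2(6,6)–1(6,7)≠  → 4/6 unlike.
Row 7: 2(7,1)–1(7,2)≠ 1(7,2)–1(7,3)= 1(7,3)–2(7,4)≠  → 2/3 unlike.
Total adjacent occupied pairs: 55; unlike-type pairs: 19.
19/55 is already in lowest terms.

19/55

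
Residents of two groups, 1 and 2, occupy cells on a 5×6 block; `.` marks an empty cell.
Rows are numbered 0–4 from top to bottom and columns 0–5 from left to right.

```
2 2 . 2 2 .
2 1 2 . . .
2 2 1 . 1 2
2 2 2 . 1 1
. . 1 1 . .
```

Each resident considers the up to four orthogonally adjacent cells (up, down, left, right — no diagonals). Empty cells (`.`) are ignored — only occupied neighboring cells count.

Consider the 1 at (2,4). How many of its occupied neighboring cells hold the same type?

Occupied neighbors of (2,4): (3,4)=1, (2,5)=2.
Same type (1): 1 of 2.

1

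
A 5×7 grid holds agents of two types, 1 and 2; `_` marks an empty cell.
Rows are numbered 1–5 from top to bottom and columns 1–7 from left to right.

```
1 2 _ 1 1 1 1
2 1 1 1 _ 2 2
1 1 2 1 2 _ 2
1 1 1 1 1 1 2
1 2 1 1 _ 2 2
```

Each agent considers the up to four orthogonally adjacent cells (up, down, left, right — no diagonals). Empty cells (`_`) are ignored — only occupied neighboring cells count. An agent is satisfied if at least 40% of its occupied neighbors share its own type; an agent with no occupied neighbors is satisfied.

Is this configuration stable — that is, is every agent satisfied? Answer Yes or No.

No

Row 1: (1,1)1 0/2 not · (1,2)2 0/2 not · (1,4)1 2/2 satisfied · (1,5)1 2/2 satisfied · (1,6)1 2/3 satisfied · (1,7)1 1/2 satisfied
Row 2: (2,1)2 0/3 not · (2,2)1 2/4 satisfied · (2,3)1 2/3 satisfied · (2,4)1 3/3 satisfied · (2,6)2 1/2 satisfied · (2,7)2 2/3 satisfied
Row 3: (3,1)1 2/3 satisfied · (3,2)1 3/4 satisfied · (3,3)2 0/4 not · (3,4)1 2/4 satisfied · (3,5)2 0/2 not · (3,7)2 2/2 satisfied
Row 4: (4,1)1 3/3 satisfied · (4,2)1 3/4 satisfied · (4,3)1 3/4 satisfied · (4,4)1 4/4 satisfied · (4,5)1 2/3 satisfied · (4,6)1 1/3 not · (4,7)2 2/3 satisfied
Row 5: (5,1)1 1/2 satisfied · (5,2)2 0/3 not · (5,3)1 2/3 satisfied · (5,4)1 2/2 satisfied · (5,6)2 1/2 satisfied · (5,7)2 2/2 satisfied
For instance (1,1) has only 0/2 same-type neighbors, below 2/5.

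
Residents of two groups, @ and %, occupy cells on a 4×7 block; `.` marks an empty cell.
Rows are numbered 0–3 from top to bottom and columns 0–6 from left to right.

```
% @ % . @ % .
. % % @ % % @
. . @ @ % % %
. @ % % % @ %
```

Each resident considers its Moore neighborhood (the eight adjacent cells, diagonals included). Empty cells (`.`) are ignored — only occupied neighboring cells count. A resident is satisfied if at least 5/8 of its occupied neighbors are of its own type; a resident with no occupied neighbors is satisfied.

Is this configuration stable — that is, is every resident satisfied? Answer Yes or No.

(0,0)% 1/2 not
(0,1)@ 0/4 not
(0,2)% 2/4 not
(0,4)@ 1/4 not
(0,5)% 2/4 not
(1,1)% 3/5 not
(1,2)% 2/6 not
(1,3)@ 3/7 not
(1,4)% 4/7 not
(1,5)% 5/7 satisfied
(1,6)@ 0/4 not
(2,2)@ 3/7 not
(2,3)@ 2/8 not
(2,4)% 5/8 satisfied
(2,5)% 6/8 satisfied
(2,6)% 3/5 not
(3,1)@ 1/2 not
(3,2)% 1/4 not
(3,3)% 3/5 not
(3,4)% 3/5 not
(3,5)@ 0/5 not
(3,6)% 2/3 satisfied
For instance (0,0) has only 1/2 same-type neighbors, below 5/8.

No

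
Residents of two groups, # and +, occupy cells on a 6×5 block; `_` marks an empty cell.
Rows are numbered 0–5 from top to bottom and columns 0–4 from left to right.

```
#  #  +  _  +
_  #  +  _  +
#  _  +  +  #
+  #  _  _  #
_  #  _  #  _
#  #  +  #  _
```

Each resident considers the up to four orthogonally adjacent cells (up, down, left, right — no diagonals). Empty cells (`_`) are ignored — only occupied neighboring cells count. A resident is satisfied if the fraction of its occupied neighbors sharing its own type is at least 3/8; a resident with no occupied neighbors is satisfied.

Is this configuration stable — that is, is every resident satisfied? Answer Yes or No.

No

Row 0: (0,0)# 1/1 ✓ · (0,1)# 2/3 ✓ · (0,2)+ 1/2 ✓ · (0,4)+ 1/1 ✓
Row 1: (1,1)# 1/2 ✓ · (1,2)+ 2/3 ✓ · (1,4)+ 1/2 ✓
Row 2: (2,0)# 0/1 ✗ · (2,2)+ 2/2 ✓ · (2,3)+ 1/2 ✓ · (2,4)# 1/3 ✗
Row 3: (3,0)+ 0/2 ✗ · (3,1)# 1/2 ✓ · (3,4)# 1/1 ✓
Row 4: (4,1)# 2/2 ✓ · (4,3)# 1/1 ✓
Row 5: (5,0)# 1/1 ✓ · (5,1)# 2/3 ✓ · (5,2)+ 0/2 ✗ · (5,3)# 1/2 ✓
For instance (2,0) has only 0/1 same-type neighbors, below 3/8.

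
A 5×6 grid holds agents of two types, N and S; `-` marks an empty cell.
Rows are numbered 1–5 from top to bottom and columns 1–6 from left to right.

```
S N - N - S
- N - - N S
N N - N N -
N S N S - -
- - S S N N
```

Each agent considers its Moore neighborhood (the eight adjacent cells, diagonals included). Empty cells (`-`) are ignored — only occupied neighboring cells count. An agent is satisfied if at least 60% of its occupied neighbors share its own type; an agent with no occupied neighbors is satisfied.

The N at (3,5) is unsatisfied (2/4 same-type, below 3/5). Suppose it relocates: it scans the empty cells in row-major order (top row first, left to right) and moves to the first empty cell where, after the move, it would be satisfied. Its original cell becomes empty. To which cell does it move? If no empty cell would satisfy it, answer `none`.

(1,3)

Vacating (3,5). Empty cells in order:
  (1,3): 3/3 same-type → satisfied — stop here.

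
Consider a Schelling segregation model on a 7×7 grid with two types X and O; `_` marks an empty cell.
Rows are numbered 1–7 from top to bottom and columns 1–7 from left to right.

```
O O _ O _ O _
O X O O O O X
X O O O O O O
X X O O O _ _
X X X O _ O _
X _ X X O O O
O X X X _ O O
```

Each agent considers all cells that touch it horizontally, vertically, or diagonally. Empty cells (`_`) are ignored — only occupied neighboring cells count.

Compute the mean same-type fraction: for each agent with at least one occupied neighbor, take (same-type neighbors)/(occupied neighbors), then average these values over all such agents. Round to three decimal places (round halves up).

0.755

(1,1)O 2/3
(1,2)O 3/4
(1,4)O 3/3
(1,6)O 2/3
(2,1)O 3/5
(2,2)X 1/7
(2,3)O 6/7
(2,4)O 6/6
(2,5)O 7/7
(2,6)O 5/6
(2,7)X 0/4
(3,1)X 3/5
(3,2)O 4/8
(3,3)O 6/8
(3,4)O 8/8
(3,5)O 7/7
(3,6)O 5/6
(3,7)O 2/3
(4,1)X 4/5
(4,2)X 5/8
(4,3)O 5/8
(4,4)O 6/7
(4,5)O 6/6
(5,1)X 4/4
(5,2)X 6/7
(5,3)X 4/7
(5,4)O 4/7
(5,6)O 4/4
(6,1)X 3/4
(6,3)X 6/7
(6,4)X 4/6
(6,5)O 4/6
(6,6)O 5/5
(6,7)O 4/4
(7,1)O 0/2
(7,2)X 3/4
(7,3)X 4/4
(7,4)X 3/4
(7,6)O 4/4
(7,7)O 3/3
Sum over 40 agents: 2/3 + 3/4 + 3/3 + 2/3 + 3/5 + 1/7 + 6/7 + 6/6 + 7/7 + 5/6 + 0/4 + 3/5 + 4/8 + 6/8 + 8/8 + 7/7 + 5/6 + 2/3 + 4/5 + 5/8 + 5/8 + 6/7 + 6/6 + 4/4 + 6/7 + 4/7 + 4/7 + 4/4 + 3/4 + 6/7 + 4/6 + 4/6 + 5/5 + 4/4 + 0/2 + 3/4 + 4/4 + 3/4 + 4/4 + 3/3 = 423/14; mean = 423/14 ÷ 40 = 423/560 = 0.755357… → 0.755.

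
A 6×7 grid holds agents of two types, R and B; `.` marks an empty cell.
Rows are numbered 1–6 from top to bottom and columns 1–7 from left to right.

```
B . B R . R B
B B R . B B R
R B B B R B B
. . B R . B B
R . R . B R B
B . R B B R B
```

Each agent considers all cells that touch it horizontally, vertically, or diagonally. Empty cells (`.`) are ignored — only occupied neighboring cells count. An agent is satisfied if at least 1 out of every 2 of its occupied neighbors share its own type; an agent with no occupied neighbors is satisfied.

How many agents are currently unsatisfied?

(1,1)B 2/2 ok
(1,3)B 1/3 unhappy
(1,4)R 1/3 unhappy
(1,6)R 1/4 unhappy
(1,7)B 1/3 unhappy
(2,1)B 3/4 ok
(2,2)B 5/7 ok
(2,3)R 1/6 unhappy
(2,5)B 3/6 ok
(2,6)B 4/7 ok
(2,7)R 1/5 unhappy
(3,1)R 0/3 unhappy
(3,2)B 4/6 ok
(3,3)B 4/6 ok
(3,4)B 3/6 ok
(3,5)R 1/6 unhappy
(3,6)B 5/7 ok
(3,7)B 4/5 ok
(4,3)B 3/5 ok
(4,4)R 2/6 unhappy
(4,6)B 5/7 ok
(4,7)B 4/5 ok
(5,1)R 0/1 unhappy
(5,3)R 2/4 ok
(5,5)B 3/6 ok
(5,6)R 1/7 unhappy
(5,7)B 3/5 ok
(6,1)B 0/1 unhappy
(6,3)R 1/2 ok
(6,4)B 2/4 ok
(6,5)B 2/4 ok
(6,6)R 1/5 unhappy
(6,7)B 1/3 unhappy
Unsatisfied: (1,3), (1,4), (1,6), (1,7), (2,3), (2,7), (3,1), (3,5), (4,4), (5,1), (5,6), (6,1), (6,6), (6,7) — 14 in total.

14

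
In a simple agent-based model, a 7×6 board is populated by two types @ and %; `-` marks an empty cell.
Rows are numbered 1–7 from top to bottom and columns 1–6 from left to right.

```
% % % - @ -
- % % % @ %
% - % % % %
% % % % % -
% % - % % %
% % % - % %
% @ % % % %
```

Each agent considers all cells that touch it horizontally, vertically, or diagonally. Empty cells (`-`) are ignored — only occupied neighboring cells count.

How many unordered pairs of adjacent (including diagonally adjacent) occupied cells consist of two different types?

Scan each occupied cell's neighbors to the right and below (and the two forward diagonals) so each pair is counted once.
From row 1: 2 unlike of 11 pairs (running 2/11).
From row 2: 5 unlike of 16 pairs (running 7/27).
From row 3: 0 unlike of 14 pairs (running 7/41).
From row 4: 0 unlike of 15 pairs (running 7/56).
From row 5: 0 unlike of 14 pairs (running 7/70).
From row 6: 3 unlike of 16 pairs (running 10/86).
From row 7: 2 unlike of 5 pairs (running 12/91).
Total adjacent occupied pairs: 91; unlike-type pairs: 12.

12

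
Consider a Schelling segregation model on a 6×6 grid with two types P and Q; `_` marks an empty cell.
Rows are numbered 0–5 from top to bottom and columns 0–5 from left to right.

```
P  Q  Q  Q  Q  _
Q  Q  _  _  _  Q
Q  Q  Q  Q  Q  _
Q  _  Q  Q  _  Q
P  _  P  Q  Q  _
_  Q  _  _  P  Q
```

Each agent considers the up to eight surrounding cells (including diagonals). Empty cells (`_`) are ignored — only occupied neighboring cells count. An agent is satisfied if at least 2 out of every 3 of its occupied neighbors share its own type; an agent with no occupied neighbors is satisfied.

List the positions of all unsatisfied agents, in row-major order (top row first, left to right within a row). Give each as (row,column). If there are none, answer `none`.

Row 0: (0,0)P 0/3 ✗ · (0,1)Q 3/4 ✓ · (0,2)Q 3/3 ✓ · (0,3)Q 2/2 ✓ · (0,4)Q 2/2 ✓
Row 1: (1,0)Q 4/5 ✓ · (1,1)Q 6/7 ✓ · (1,5)Q 2/2 ✓
Row 2: (2,0)Q 4/4 ✓ · (2,1)Q 6/6 ✓ · (2,2)Q 5/5 ✓ · (2,3)Q 4/4 ✓ · (2,4)Q 4/4 ✓
Row 3: (3,0)Q 2/3 ✓ · (3,2)Q 5/6 ✓ · (3,3)Q 6/7 ✓ · (3,5)Q 2/2 ✓
Row 4: (4,0)P 0/2 ✗ · (4,2)P 0/4 ✗ · (4,3)Q 3/5 ✗ · (4,4)Q 4/5 ✓
Row 5: (5,1)Q 0/2 ✗ · (5,4)P 0/3 ✗ · (5,5)Q 1/2 ✗

(0,0), (4,0), (4,2), (4,3), (5,1), (5,4), (5,5)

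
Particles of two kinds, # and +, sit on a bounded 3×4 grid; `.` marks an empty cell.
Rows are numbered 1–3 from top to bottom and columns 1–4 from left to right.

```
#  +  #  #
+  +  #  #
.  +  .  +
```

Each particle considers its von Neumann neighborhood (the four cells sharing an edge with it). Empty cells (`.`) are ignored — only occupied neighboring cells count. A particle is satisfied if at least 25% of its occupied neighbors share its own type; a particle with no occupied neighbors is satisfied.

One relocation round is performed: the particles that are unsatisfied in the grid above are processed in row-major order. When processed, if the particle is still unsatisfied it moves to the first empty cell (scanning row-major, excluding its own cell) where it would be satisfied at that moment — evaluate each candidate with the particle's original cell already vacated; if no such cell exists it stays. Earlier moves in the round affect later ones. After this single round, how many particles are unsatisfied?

Initially unsatisfied (in order): (1,1), (3,4).
  (1,1) → (3,3).
  (3,4) → (1,1).
Resulting grid:
+ + # #
+ + # #
. + # .
All satisfied now.

0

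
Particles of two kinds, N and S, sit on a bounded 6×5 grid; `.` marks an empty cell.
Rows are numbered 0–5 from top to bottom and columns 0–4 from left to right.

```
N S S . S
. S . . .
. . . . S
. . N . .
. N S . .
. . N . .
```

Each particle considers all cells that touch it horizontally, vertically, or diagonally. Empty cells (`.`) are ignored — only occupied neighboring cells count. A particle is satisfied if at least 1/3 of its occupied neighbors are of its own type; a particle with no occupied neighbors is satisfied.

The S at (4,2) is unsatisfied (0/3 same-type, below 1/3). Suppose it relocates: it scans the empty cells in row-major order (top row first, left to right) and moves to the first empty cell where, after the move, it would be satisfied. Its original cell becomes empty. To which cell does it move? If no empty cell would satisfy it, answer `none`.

Vacating (4,2). Empty cells in order:
  (0,3): 2/2 same-type → satisfied — stop here.

(0,3)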